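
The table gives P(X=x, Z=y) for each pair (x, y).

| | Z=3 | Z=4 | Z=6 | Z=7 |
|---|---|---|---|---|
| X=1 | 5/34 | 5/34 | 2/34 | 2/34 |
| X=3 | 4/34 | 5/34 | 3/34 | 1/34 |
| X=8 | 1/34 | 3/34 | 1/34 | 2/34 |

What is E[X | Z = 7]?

21/5

P(Z = 7) = 5/34.
Summing X·P(X=x,Z=y) over the conditioning event gives 21/34.
E[X | Z = 7] = (21/34) / (5/34) = 21/5.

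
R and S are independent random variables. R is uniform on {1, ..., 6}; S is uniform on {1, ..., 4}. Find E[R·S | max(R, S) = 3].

Outcomes with max(R, S) = 3: (1,3), (2,3), (3,1), (3,2), (3,3), each with probability 1/24.
E[R·S | max(R, S) = 3] = (3 + 6 + 3 + 6 + 9) / 5 = 27/5.

27/5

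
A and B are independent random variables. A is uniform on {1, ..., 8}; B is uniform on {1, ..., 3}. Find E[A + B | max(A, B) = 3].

Outcomes with max(A, B) = 3: (1,3), (2,3), (3,1), (3,2), (3,3), each with probability 1/24.
E[A + B | max(A, B) = 3] = (4 + 5 + 4 + 5 + 6) / 5 = 24/5.

24/5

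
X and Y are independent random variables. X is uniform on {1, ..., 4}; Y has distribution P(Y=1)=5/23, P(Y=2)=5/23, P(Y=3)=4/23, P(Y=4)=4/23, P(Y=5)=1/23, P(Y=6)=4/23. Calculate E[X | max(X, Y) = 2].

P(max(X, Y) = 2) = 15/92.
Summing X·P(x,y) over outcomes with max(X, Y) = 2 gives 25/92.
E[X | max(X, Y) = 2] = (25/92) / (15/92) = 5/3.

5/3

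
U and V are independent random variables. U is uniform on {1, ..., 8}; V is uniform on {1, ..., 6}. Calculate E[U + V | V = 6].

Outcomes with V = 6: (1,6), (2,6), (3,6), (4,6), (5,6), (6,6), (7,6), (8,6), each with probability 1/48.
E[U + V | V = 6] = (7 + 8 + 9 + 10 + 11 + 12 + 13 + 14) / 8 = 21/2.

21/2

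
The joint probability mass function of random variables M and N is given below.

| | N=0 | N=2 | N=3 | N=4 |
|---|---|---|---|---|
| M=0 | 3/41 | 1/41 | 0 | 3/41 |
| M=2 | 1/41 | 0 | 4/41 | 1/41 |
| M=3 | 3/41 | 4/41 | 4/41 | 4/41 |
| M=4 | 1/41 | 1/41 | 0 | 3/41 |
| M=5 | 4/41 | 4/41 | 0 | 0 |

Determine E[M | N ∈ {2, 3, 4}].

P(N ∈ {2, 3, 4}) = 29/41.
Summing M·P(M=x,N=y) over the conditioning event gives 2.
E[M | N ∈ {2, 3, 4}] = (2) / (29/41) = 82/29.

82/29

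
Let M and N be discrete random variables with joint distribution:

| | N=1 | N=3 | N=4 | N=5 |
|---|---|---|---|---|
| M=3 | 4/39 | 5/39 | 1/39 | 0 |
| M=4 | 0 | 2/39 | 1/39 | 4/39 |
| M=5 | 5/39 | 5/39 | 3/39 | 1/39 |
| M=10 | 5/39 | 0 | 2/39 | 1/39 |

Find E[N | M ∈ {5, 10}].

5/2

P(M ∈ {5, 10}) = 22/39.
Σ N·P over the event = 1·(5/39) + 3·(5/39) + 4·(3/39) + 5·(1/39) + 1·(5/39) + 4·(2/39) + 5·(1/39) = 55/39.
E[N | M ∈ {5, 10}] = (55/39) / (22/39) = 5/2.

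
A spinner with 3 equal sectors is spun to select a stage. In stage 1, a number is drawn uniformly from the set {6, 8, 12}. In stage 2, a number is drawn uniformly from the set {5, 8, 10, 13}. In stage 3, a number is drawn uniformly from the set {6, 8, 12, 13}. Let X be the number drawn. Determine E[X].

329/36

E[X | stage 1] = (6+8+12)/3 = 26/3.
E[X | stage 2] = (5+8+10+13)/4 = 9.
E[X | stage 3] = (6+8+12+13)/4 = 39/4.
By the law of total expectation,
E[X] = (1/3)·(26/3) + (1/3)·(9) + (1/3)·(39/4) = 329/36.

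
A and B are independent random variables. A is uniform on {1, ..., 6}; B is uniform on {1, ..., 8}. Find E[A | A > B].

14/3

P(A > B) = 5/16.
Summing A·P(x,y) over outcomes with A > B gives 35/24.
E[A | A > B] = (35/24) / (5/16) = 14/3.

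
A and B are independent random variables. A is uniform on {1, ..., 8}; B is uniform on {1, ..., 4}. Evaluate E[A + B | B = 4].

17/2

P(B = 4) = 1/4.
Summing (A+B)·P(x,y) over outcomes with B = 4 gives 17/8.
E[A + B | B = 4] = (17/8) / (1/4) = 17/2.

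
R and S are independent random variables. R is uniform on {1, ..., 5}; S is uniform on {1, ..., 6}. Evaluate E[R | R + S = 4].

2

Outcomes with R + S = 4: (1,3), (2,2), (3,1), each with probability 1/30.
E[R | R + S = 4] = (1 + 2 + 3) / 3 = 2.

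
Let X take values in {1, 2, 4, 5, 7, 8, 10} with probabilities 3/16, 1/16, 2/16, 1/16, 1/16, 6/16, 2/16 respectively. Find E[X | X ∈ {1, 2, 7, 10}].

32/7

P(X ∈ {1, 2, 7, 10}) = 7/16.
Σ over the event: 1·3/16 + 2·1/16 + 7·1/16 + 10·1/8 = 2.
E[X | X ∈ {1, 2, 7, 10}] = (2) / (7/16) = 32/7.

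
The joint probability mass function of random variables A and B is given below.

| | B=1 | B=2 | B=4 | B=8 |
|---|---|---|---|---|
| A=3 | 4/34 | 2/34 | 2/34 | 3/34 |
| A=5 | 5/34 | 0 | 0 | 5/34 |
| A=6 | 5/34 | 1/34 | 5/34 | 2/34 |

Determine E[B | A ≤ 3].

P(A ≤ 3) = 11/34.
Σ B·P over the event = 1·(4/34) + 2·(2/34) + 4·(2/34) + 8·(3/34) = 20/17.
E[B | A ≤ 3] = (20/17) / (11/34) = 40/11.

40/11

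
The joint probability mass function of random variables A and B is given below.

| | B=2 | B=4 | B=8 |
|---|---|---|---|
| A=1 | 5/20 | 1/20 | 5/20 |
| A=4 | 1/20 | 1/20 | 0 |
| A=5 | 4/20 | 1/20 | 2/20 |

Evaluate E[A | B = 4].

10/3

P(B = 4) = 3/20.
Σ A·P over the event = 1·(1/20) + 4·(1/20) + 5·(1/20) = 1/2.
E[A | B = 4] = (1/2) / (3/20) = 10/3.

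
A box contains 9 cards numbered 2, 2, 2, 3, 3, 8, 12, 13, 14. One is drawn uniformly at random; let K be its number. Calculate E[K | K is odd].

19/3

P(K is odd) = 1/3.
Σ over the event: 3·2/9 + 13·1/9 = 19/9.
E[K | K is odd] = (19/9) / (1/3) = 19/3.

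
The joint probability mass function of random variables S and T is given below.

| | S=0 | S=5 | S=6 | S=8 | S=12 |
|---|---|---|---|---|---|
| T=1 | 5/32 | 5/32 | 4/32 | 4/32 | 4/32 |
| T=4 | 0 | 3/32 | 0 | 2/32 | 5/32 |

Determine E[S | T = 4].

P(T = 4) = 5/16.
Σ S·P over the event = 5·(3/32) + 8·(2/32) + 12·(5/32) = 91/32.
E[S | T = 4] = (91/32) / (5/16) = 91/10.

91/10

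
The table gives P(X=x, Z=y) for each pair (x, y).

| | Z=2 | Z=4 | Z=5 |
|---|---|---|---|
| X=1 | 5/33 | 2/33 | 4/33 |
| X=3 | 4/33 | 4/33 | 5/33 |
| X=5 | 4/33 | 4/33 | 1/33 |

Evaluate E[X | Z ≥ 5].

12/5

P(Z ≥ 5) = 10/33.
Σ X·P over the event = 1·(4/33) + 3·(5/33) + 5·(1/33) = 8/11.
E[X | Z ≥ 5] = (8/11) / (10/33) = 12/5.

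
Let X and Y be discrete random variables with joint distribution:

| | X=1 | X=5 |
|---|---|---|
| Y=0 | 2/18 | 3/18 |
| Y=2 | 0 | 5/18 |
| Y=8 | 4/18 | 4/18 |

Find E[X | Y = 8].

P(Y = 8) = 4/9.
Summing X·P(X=x,Y=y) over the conditioning event gives 4/3.
E[X | Y = 8] = (4/3) / (4/9) = 3.

3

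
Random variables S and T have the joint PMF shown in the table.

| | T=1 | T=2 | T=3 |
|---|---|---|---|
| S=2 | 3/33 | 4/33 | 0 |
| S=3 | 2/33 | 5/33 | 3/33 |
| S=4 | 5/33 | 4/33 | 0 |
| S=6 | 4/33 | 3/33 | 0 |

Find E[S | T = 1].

P(T = 1) = 14/33.
Σ S·P over the event = 2·(3/33) + 3·(2/33) + 4·(5/33) + 6·(4/33) = 56/33.
E[S | T = 1] = (56/33) / (14/33) = 4.

4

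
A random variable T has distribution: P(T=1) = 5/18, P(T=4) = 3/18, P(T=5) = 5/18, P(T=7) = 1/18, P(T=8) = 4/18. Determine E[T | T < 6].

P(T < 6) = 13/18.
Σ over the event: 1·5/18 + 4·1/6 + 5·5/18 = 7/3.
E[T | T < 6] = (7/3) / (13/18) = 42/13.

42/13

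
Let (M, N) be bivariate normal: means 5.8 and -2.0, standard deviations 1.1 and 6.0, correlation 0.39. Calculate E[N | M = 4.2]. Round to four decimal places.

-5.4036

The regression of N on M has slope ρ·σ_N/σ_M and passes through (μ_M, μ_N).
E[N | M=4.2] = -2.0 + (0.39)·(6.0/1.1)·(4.2 − (5.8)) = -2.0 + (2.12727)·(-1.6) = -5.4036.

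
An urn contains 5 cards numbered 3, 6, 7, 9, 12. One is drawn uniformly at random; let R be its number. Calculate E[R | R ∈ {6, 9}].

P(R ∈ {6, 9}) = 2/5.
Σ over the event: 6·1/5 + 9·1/5 = 3.
E[R | R ∈ {6, 9}] = (3) / (2/5) = 15/2.

15/2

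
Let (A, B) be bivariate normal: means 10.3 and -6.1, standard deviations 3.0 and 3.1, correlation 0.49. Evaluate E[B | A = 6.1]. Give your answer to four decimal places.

-8.2266

E[B | A=x] = μ_B + ρ(σ_B/σ_A)(x − μ_A) for jointly normal variables.
E[B | A=6.1] = -6.1 + (0.49)·(3.1/3.0)·(6.1 − (10.3)) = -6.1 + (0.50633)·(-4.2) = -8.2266.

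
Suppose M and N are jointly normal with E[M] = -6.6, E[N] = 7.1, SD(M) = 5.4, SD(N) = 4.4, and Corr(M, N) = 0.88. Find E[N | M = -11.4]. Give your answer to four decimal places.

The regression of N on M has slope ρ·σ_N/σ_M and passes through (μ_M, μ_N).
E[N | M=-11.4] = 7.1 + (0.88)·(4.4/5.4)·(-11.4 − (-6.6)) = 7.1 + (0.71704)·(-4.8) = 3.6582.

3.6582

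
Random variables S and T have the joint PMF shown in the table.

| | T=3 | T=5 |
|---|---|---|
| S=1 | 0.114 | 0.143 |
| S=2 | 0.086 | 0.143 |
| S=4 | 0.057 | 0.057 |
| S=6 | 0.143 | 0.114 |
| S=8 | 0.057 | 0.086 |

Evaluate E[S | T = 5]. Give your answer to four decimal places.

3.7366

P(T = 5) = 0.543.
Σ S·P over the event = 1·(0.143) + 2·(0.143) + 4·(0.057) + 6·(0.114) + 8·(0.086) = 2.029.
E[S | T = 5] = (2.029) / (0.543) = 3.7366.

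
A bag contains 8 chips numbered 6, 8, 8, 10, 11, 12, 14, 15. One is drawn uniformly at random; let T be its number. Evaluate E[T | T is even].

P(T is even) = 3/4.
Σ over the event: 6·1/8 + 8·1/4 + 10·1/8 + 12·1/8 + 14·1/8 = 29/4.
E[T | T is even] = (29/4) / (3/4) = 29/3.

29/3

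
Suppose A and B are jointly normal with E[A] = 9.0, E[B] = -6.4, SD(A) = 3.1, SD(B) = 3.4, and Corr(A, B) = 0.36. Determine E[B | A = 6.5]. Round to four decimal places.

For a bivariate normal, E[B | A=x] = μ_B + ρ·(σ_B/σ_A)·(x − μ_A).
E[B | A=6.5] = -6.4 + (0.36)·(3.4/3.1)·(6.5 − (9.0)) = -6.4 + (0.39484)·(-2.5) = -7.3871.

-7.3871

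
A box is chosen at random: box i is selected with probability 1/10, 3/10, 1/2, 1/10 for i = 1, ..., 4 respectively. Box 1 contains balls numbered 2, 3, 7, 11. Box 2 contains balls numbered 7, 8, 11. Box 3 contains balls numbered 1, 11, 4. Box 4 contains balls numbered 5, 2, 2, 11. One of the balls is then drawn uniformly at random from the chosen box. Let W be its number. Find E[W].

E[W | box 1] = (2+3+7+11)/4 = 23/4.
E[W | box 2] = (7+8+11)/3 = 26/3.
E[W | box 3] = (1+11+4)/3 = 16/3.
E[W | box 4] = (5+2+2+11)/4 = 5.
E[W] = (1/10)·(23/4) + (3/10)·(26/3) + (1/2)·(16/3) + (1/10)·(5) = 761/120.

761/120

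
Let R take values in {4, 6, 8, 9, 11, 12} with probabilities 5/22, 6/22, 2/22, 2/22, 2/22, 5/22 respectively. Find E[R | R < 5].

P(R < 5) = 5/22.
Σ over the event: 4·5/22 = 10/11.
E[R | R < 5] = (10/11) / (5/22) = 4.

4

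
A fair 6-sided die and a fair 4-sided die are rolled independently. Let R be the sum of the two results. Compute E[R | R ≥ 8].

26/3

P(R ≥ 8) = 1/4.
Σ over the event: 8·1/8 + 9·1/12 + 10·1/24 = 13/6.
E[R | R ≥ 8] = (13/6) / (1/4) = 26/3.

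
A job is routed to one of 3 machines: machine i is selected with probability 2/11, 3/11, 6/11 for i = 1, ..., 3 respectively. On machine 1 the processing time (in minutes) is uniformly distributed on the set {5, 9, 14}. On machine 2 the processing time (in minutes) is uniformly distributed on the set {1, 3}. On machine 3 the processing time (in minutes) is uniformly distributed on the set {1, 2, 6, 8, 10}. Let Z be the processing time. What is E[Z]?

E[Z | machine 1] = (5+9+14)/3 = 28/3.
E[Z | machine 2] = (1+3)/2 = 2.
E[Z | machine 3] = (1+2+6+8+10)/5 = 27/5.
E[Z] = (2/11)·(28/3) + (3/11)·(2) + (6/11)·(27/5) = 856/165.

856/165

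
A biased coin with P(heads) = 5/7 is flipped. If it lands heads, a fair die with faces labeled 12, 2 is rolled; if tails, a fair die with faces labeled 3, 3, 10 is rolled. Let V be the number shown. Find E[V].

137/21

E[V | heads] = (12+2)/2 = 7.
E[V | tails] = (3+3+10)/3 = 16/3.
E[V] = (5/7)·(7) + (2/7)·(16/3) = 137/21.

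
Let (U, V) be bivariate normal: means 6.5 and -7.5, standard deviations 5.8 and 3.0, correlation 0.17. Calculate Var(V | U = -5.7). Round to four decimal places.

Var(V | U=x) = (1 − ρ²)·σ_V².
Var(V | U=-5.7) = (3.0)²·(1 − (0.17)²) = 9·0.9711 = 8.7399.

8.7399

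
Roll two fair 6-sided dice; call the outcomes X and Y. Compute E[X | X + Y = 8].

4

P(X + Y = 8) = 5/36.
Summing X·P(x,y) over outcomes with X + Y = 8 gives 5/9.
E[X | X + Y = 8] = (5/9) / (5/36) = 4.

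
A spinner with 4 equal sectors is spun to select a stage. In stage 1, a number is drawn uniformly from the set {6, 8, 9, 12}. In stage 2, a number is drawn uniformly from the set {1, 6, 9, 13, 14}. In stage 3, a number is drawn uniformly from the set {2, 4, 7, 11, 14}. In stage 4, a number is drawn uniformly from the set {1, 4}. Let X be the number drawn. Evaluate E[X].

E[X | stage 1] = (6+8+9+12)/4 = 35/4.
E[X | stage 2] = (1+6+9+13+14)/5 = 43/5.
E[X | stage 3] = (2+4+7+11+14)/5 = 38/5.
E[X | stage 4] = (1+4)/2 = 5/2.
By the law of total expectation,
E[X] = (1/4)·(35/4) + (1/4)·(43/5) + (1/4)·(38/5) + (1/4)·(5/2) = 549/80.

549/80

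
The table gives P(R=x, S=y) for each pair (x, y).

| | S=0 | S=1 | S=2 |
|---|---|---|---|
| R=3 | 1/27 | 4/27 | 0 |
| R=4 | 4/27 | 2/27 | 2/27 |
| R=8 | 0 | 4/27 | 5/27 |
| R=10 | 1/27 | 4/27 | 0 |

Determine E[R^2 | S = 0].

P(S = 0) = 2/9.
Summing R^2·P(R=x,S=y) over the conditioning event gives 173/27.
E[R^2 | S = 0] = (173/27) / (2/9) = 173/6.

173/6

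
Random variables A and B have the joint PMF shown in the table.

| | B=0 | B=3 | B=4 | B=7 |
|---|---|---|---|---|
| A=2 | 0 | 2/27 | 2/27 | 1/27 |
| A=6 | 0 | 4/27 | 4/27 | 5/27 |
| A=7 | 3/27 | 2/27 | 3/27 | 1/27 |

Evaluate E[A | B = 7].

39/7

P(B = 7) = 7/27.
Σ A·P over the event = 2·(1/27) + 6·(5/27) + 7·(1/27) = 13/9.
E[A | B = 7] = (13/9) / (7/27) = 39/7.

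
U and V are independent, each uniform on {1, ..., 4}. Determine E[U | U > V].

10/3

P(U > V) = 3/8.
Summing U·P(x,y) over outcomes with U > V gives 5/4.
E[U | U > V] = (5/4) / (3/8) = 10/3.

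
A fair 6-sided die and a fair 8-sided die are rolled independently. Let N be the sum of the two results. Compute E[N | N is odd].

8

P(N is odd) = 1/2.
Σ over the event: 3·1/24 + 5·1/12 + 7·1/8 + 9·1/8 + 11·1/12 + 13·1/24 = 4.
E[N | N is odd] = (4) / (1/2) = 8.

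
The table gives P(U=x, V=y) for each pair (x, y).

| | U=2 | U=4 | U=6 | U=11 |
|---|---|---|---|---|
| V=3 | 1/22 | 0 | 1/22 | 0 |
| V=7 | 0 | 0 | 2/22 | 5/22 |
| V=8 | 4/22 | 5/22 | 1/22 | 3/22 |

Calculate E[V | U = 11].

P(U = 11) = 4/11.
Summing V·P(U=x,V=y) over the conditioning event gives 59/22.
E[V | U = 11] = (59/22) / (4/11) = 59/8.

59/8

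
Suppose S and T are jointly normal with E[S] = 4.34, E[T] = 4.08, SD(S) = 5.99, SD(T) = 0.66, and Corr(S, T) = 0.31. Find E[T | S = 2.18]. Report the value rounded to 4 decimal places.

4.0062

The regression of T on S has slope ρ·σ_T/σ_S and passes through (μ_S, μ_T).
E[T | S=2.18] = 4.08 + (0.31)·(0.66/5.99)·(2.18 − (4.34)) = 4.08 + (0.034157)·(-2.16) = 4.0062.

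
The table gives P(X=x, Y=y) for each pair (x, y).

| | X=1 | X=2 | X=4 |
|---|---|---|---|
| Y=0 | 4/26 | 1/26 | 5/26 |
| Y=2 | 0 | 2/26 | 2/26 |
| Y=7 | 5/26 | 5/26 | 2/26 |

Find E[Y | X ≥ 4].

2

P(X ≥ 4) = 9/26.
Σ Y·P over the event = 0·(5/26) + 2·(2/26) + 7·(2/26) = 9/13.
E[Y | X ≥ 4] = (9/13) / (9/26) = 2.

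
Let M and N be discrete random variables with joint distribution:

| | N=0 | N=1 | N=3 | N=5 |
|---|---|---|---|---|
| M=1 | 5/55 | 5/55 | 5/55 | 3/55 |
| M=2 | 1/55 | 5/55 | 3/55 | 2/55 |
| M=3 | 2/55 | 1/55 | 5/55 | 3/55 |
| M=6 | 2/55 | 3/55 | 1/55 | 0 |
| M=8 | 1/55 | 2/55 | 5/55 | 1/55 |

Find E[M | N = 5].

P(N = 5) = 9/55.
Summing M·P(M=x,N=y) over the conditioning event gives 24/55.
E[M | N = 5] = (24/55) / (9/55) = 8/3.

8/3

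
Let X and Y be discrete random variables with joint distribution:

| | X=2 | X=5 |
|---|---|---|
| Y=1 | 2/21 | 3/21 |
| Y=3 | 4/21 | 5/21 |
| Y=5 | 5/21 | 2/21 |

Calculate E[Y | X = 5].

P(X = 5) = 10/21.
Σ Y·P over the event = 1·(3/21) + 3·(5/21) + 5·(2/21) = 4/3.
E[Y | X = 5] = (4/3) / (10/21) = 14/5.

14/5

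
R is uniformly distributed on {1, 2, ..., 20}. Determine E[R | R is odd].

10

Given R is odd, R is equally likely to be any of {1, 3, 5, 7, 9, 11, 13, 15, 17, 19}.
E[R | R is odd] = (1 + 3 + 5 + 7 + 9 + 11 + 13 + 15 + 17 + 19) / 10 = 10.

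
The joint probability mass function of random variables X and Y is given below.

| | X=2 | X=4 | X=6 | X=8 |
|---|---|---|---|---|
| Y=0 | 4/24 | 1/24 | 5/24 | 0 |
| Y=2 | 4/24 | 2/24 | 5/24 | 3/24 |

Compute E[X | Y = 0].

21/5

P(Y = 0) = 5/12.
Σ X·P over the event = 2·(4/24) + 4·(1/24) + 6·(5/24) = 7/4.
E[X | Y = 0] = (7/4) / (5/12) = 21/5.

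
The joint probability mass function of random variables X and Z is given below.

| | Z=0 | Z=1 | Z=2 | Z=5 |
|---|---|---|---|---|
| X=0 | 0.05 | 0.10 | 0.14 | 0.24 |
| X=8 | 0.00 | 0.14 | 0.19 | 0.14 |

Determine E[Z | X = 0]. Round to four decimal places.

2.9811

P(X = 0) = 0.53.
Σ Z·P over the event = 0·(0.05) + 1·(0.10) + 2·(0.14) + 5·(0.24) = 1.58.
E[Z | X = 0] = (1.58) / (0.53) = 2.9811.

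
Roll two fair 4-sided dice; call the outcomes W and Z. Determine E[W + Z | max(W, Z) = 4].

P(max(W, Z) = 4) = 7/16.
Summing (W+Z)·P(x,y) over outcomes with max(W, Z) = 4 gives 11/4.
E[W + Z | max(W, Z) = 4] = (11/4) / (7/16) = 44/7.

44/7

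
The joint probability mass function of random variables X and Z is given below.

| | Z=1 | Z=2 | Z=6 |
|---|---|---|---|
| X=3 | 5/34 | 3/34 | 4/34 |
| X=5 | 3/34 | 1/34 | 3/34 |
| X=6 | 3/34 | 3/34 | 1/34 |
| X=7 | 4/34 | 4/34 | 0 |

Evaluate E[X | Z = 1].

76/15

P(Z = 1) = 15/34.
Σ X·P over the event = 3·(5/34) + 5·(3/34) + 6·(3/34) + 7·(4/34) = 38/17.
E[X | Z = 1] = (38/17) / (15/34) = 76/15.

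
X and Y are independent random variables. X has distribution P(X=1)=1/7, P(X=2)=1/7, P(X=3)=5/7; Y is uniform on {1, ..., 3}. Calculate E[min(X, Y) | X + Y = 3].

P(X + Y = 3) = 2/21.
Summing min(X,Y)·P(x,y) over outcomes with X + Y = 3 gives 2/21.
E[min(X, Y) | X + Y = 3] = (2/21) / (2/21) = 1.

1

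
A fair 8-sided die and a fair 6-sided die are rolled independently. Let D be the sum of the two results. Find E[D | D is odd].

8

P(D is odd) = 1/2.
Σ over the event: 3·1/24 + 5·1/12 + 7·1/8 + 9·1/8 + 11·1/12 + 13·1/24 = 4.
E[D | D is odd] = (4) / (1/2) = 8.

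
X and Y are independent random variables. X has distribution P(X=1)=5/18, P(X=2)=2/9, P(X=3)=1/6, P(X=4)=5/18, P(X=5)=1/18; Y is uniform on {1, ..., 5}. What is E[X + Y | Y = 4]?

119/18

P(Y = 4) = 1/5.
Summing (X+Y)·P(x,y) over outcomes with Y = 4 gives 119/90.
E[X + Y | Y = 4] = (119/90) / (1/5) = 119/18.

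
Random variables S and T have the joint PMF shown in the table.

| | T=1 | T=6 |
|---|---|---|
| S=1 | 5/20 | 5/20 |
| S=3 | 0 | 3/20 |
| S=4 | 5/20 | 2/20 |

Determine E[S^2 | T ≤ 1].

P(T ≤ 1) = 1/2.
Σ S^2·P over the event = 1·(5/20) + 16·(5/20) = 17/4.
E[S^2 | T ≤ 1] = (17/4) / (1/2) = 17/2.

17/2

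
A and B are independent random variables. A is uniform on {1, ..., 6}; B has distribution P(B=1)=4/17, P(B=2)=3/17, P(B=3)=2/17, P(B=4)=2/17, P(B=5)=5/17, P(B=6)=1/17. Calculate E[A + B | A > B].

319/47

P(A > B) = 47/102.
Summing (A+B)·P(x,y) over outcomes with A > B gives 319/102.
E[A + B | A > B] = (319/102) / (47/102) = 319/47.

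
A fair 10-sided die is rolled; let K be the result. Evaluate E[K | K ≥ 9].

Given K ≥ 9, K is equally likely to be any of {9, 10}.
E[K | K ≥ 9] = (9 + 10) / 2 = 19/2.

19/2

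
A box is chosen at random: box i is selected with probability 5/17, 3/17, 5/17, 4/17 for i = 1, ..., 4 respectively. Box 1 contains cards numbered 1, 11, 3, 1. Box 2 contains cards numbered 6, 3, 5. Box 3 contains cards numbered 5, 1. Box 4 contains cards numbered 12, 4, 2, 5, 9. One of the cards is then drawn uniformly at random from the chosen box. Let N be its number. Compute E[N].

373/85

E[N | box 1] = (1+11+3+1)/4 = 4.
E[N | box 2] = (6+3+5)/3 = 14/3.
E[N | box 3] = (5+1)/2 = 3.
E[N | box 4] = (12+4+2+5+9)/5 = 32/5.
E[N] = (5/17)·(4) + (3/17)·(14/3) + (5/17)·(3) + (4/17)·(32/5) = 373/85.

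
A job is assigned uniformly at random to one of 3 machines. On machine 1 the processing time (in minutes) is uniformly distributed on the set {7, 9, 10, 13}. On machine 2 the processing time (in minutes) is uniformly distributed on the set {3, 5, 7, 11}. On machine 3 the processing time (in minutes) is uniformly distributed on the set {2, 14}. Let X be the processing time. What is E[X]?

97/12

E[X | machine 1] = (7+9+10+13)/4 = 39/4.
E[X | machine 2] = (3+5+7+11)/4 = 13/2.
E[X | machine 3] = (2+14)/2 = 8.
By the law of total expectation,
E[X] = (1/3)·(39/4) + (1/3)·(13/2) + (1/3)·(8) = 97/12.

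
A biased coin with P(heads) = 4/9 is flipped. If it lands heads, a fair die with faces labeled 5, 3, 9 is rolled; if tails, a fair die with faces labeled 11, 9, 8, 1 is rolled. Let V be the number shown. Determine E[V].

E[V | heads] = (5+3+9)/3 = 17/3.
E[V | tails] = (11+9+8+1)/4 = 29/4.
By the law of total expectation,
E[V] = (4/9)·(17/3) + (5/9)·(29/4) = 707/108.

707/108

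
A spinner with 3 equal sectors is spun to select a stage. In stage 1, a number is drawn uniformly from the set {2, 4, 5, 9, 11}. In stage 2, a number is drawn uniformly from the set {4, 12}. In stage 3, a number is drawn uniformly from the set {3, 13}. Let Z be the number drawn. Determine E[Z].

37/5

E[Z | stage 1] = (2+4+5+9+11)/5 = 31/5.
E[Z | stage 2] = (4+12)/2 = 8.
E[Z | stage 3] = (3+13)/2 = 8.
E[Z] = (1/3)·(31/5) + (1/3)·(8) + (1/3)·(8) = 37/5.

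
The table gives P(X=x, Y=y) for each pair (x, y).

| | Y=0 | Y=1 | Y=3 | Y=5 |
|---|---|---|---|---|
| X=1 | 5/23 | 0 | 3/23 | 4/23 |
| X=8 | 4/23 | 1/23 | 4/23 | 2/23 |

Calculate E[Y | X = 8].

23/11

P(X = 8) = 11/23.
Σ Y·P over the event = 0·(4/23) + 1·(1/23) + 3·(4/23) + 5·(2/23) = 1.
E[Y | X = 8] = (1) / (11/23) = 23/11.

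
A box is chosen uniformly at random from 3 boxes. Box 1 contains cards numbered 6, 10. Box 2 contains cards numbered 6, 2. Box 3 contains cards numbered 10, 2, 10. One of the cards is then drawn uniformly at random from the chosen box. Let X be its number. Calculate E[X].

58/9

E[X | box 1] = (6+10)/2 = 8.
E[X | box 2] = (6+2)/2 = 4.
E[X | box 3] = (10+2+10)/3 = 22/3.
By the law of total expectation,
E[X] = (1/3)·(8) + (1/3)·(4) + (1/3)·(22/3) = 58/9.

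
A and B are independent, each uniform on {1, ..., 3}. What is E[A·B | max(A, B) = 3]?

27/5

Outcomes with max(A, B) = 3: (1,3), (2,3), (3,1), (3,2), (3,3), each with probability 1/9.
E[A·B | max(A, B) = 3] = (3 + 6 + 3 + 6 + 9) / 5 = 27/5.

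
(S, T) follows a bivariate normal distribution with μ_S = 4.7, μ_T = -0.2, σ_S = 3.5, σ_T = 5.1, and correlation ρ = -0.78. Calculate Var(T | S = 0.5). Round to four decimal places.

10.1855

For a bivariate normal, Var(T | S=x) = σ_T²(1 − ρ²).
Var(T | S=0.5) = (5.1)²·(1 − (-0.78)²) = 26.01·0.3916 = 10.1855.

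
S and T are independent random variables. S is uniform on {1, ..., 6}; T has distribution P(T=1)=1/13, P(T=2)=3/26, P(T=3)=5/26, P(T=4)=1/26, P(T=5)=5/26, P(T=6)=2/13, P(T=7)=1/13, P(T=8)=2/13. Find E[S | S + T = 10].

P(S + T = 10) = 4/39.
Summing S·P(x,y) over outcomes with S + T = 10 gives 61/156.
E[S | S + T = 10] = (61/156) / (4/39) = 61/16.

61/16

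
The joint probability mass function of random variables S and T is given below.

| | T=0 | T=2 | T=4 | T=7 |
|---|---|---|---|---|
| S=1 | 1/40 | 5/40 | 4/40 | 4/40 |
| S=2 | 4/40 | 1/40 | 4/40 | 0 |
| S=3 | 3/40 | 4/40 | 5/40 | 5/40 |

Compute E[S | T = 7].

P(T = 7) = 9/40.
Summing S·P(S=x,T=y) over the conditioning event gives 19/40.
E[S | T = 7] = (19/40) / (9/40) = 19/9.

19/9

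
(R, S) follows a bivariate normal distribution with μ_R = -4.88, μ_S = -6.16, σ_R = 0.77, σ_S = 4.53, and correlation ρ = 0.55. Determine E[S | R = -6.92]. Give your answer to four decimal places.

For a bivariate normal, E[S | R=x] = μ_S + ρ·(σ_S/σ_R)·(x − μ_R).
E[S | R=-6.92] = -6.16 + (0.55)·(4.53/0.77)·(-6.92 − (-4.88)) = -6.16 + (3.235714)·(-2.04) = -12.7609.

-12.7609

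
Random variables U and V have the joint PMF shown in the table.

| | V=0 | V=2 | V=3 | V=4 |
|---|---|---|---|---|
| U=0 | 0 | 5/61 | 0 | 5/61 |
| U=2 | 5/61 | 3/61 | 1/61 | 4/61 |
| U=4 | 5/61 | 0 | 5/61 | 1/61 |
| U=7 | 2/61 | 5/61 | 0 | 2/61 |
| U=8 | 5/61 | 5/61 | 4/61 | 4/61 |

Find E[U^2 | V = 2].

P(V = 2) = 18/61.
Σ U^2·P over the event = 0·(5/61) + 4·(3/61) + 49·(5/61) + 64·(5/61) = 577/61.
E[U^2 | V = 2] = (577/61) / (18/61) = 577/18.

577/18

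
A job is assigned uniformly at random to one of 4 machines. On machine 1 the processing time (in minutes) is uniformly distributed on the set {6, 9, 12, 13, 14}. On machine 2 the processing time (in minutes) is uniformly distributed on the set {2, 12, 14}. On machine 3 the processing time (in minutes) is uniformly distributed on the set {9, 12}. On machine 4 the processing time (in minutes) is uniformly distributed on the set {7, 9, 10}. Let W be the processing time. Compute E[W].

393/40

E[W | machine 1] = (6+9+12+13+14)/5 = 54/5.
E[W | machine 2] = (2+12+14)/3 = 28/3.
E[W | machine 3] = (9+12)/2 = 21/2.
E[W | machine 4] = (7+9+10)/3 = 26/3.
E[W] = (1/4)·(54/5) + (1/4)·(28/3) + (1/4)·(21/2) + (1/4)·(26/3) = 393/40.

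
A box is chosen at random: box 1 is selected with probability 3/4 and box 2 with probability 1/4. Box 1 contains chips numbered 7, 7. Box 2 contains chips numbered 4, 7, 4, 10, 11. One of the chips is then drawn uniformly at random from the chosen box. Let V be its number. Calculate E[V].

E[V | box 1] = (7+7)/2 = 7.
E[V | box 2] = (4+7+4+10+11)/5 = 36/5.
E[V] = (3/4)·(7) + (1/4)·(36/5) = 141/20.

141/20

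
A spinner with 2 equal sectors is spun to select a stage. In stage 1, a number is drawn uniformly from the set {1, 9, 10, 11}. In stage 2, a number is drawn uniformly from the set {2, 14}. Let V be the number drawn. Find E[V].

E[V | stage 1] = (1+9+10+11)/4 = 31/4.
E[V | stage 2] = (2+14)/2 = 8.
By the law of total expectation,
E[V] = (1/2)·(31/4) + (1/2)·(8) = 63/8.

63/8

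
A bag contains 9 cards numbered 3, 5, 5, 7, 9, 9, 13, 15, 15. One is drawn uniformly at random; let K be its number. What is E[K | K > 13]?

15

P(K > 13) = 2/9.
Σ over the event: 15·2/9 = 10/3.
E[K | K > 13] = (10/3) / (2/9) = 15.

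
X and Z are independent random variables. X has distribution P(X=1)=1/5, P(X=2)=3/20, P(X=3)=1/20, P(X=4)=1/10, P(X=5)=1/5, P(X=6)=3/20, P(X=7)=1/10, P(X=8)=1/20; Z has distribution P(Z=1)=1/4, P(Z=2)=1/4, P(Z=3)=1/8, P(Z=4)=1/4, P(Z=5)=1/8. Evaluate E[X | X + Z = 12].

P(X + Z = 12) = 1/40.
Summing X·P(x,y) over outcomes with X + Z = 12 gives 3/16.
E[X | X + Z = 12] = (3/16) / (1/40) = 15/2.

15/2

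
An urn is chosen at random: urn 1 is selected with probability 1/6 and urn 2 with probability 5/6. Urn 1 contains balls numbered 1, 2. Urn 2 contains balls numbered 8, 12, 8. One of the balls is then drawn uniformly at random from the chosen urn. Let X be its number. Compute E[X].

E[X | urn 1] = (1+2)/2 = 3/2.
E[X | urn 2] = (8+12+8)/3 = 28/3.
By the law of total expectation,
E[X] = (1/6)·(3/2) + (5/6)·(28/3) = 289/36.

289/36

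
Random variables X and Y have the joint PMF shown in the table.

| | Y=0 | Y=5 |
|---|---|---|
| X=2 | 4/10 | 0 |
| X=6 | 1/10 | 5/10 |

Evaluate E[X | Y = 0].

P(Y = 0) = 1/2.
Σ X·P over the event = 2·(4/10) + 6·(1/10) = 7/5.
E[X | Y = 0] = (7/5) / (1/2) = 14/5.

14/5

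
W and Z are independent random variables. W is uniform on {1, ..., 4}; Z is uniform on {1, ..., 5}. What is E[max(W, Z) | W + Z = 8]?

P(W + Z = 8) = 1/10.
Summing max(W,Z)·P(x,y) over outcomes with W + Z = 8 gives 9/20.
E[max(W, Z) | W + Z = 8] = (9/20) / (1/10) = 9/2.

9/2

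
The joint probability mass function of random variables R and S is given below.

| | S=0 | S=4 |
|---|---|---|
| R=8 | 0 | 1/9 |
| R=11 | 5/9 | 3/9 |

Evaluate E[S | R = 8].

P(R = 8) = 1/9.
Σ S·P over the event = 4·(1/9) = 4/9.
E[S | R = 8] = (4/9) / (1/9) = 4.

4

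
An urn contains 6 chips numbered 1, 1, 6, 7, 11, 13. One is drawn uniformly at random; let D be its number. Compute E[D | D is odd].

P(D is odd) = 5/6.
Σ over the event: 1·1/3 + 7·1/6 + 11·1/6 + 13·1/6 = 11/2.
E[D | D is odd] = (11/2) / (5/6) = 33/5.

33/5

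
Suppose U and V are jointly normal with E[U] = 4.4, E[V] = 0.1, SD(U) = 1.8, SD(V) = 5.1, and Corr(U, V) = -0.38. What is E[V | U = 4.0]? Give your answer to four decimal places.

0.5307

For a bivariate normal, E[V | U=x] = μ_V + ρ·(σ_V/σ_U)·(x − μ_U).
E[V | U=4.0] = 0.1 + (-0.38)·(5.1/1.8)·(4.0 − (4.4)) = 0.1 + (-1.0767)·(-0.4) = 0.5307.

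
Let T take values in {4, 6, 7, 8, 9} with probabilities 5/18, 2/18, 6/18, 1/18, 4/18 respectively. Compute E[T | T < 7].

P(T < 7) = 7/18.
Σ over the event: 4·5/18 + 6·1/9 = 16/9.
E[T | T < 7] = (16/9) / (7/18) = 32/7.

32/7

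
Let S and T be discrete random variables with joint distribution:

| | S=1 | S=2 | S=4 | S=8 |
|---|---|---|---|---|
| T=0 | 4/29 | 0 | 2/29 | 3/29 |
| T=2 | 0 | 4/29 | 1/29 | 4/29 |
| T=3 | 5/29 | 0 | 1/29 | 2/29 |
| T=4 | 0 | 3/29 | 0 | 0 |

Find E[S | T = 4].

P(T = 4) = 3/29.
Σ S·P over the event = 2·(3/29) = 6/29.
E[S | T = 4] = (6/29) / (3/29) = 2.

2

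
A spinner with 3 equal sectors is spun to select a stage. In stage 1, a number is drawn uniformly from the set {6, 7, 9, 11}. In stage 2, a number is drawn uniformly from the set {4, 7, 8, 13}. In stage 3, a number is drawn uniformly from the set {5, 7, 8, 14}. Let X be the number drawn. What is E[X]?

33/4

E[X | stage 1] = (6+7+9+11)/4 = 33/4.
E[X | stage 2] = (4+7+8+13)/4 = 8.
E[X | stage 3] = (5+7+8+14)/4 = 17/2.
E[X] = (1/3)·(33/4) + (1/3)·(8) + (1/3)·(17/2) = 33/4.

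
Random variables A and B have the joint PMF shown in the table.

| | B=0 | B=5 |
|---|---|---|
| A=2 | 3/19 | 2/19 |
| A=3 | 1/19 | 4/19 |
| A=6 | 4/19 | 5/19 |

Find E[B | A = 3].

P(A = 3) = 5/19.
Σ B·P over the event = 0·(1/19) + 5·(4/19) = 20/19.
E[B | A = 3] = (20/19) / (5/19) = 4.

4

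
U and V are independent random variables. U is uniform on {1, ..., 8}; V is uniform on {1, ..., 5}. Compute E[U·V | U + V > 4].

P(U + V > 4) = 17/20.
Summing UV·P(x,y) over outcomes with U + V > 4 gives 105/8.
E[U·V | U + V > 4] = (105/8) / (17/20) = 525/34.

525/34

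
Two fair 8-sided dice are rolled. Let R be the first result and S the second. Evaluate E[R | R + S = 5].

5/2

Outcomes with R + S = 5: (1,4), (2,3), (3,2), (4,1), each with probability 1/64.
E[R | R + S = 5] = (1 + 2 + 3 + 4) / 4 = 5/2.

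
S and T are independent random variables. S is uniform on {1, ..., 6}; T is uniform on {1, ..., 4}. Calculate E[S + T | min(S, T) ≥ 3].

8

Outcomes with min(S, T) ≥ 3: (3,3), (3,4), (4,3), (4,4), (5,3), (5,4), (6,3), (6,4), each with probability 1/24.
E[S + T | min(S, T) ≥ 3] = (6 + 7 + 7 + 8 + 8 + 9 + 9 + 10) / 8 = 8.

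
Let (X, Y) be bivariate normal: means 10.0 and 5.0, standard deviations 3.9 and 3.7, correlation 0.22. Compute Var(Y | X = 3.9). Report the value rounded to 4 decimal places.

Var(Y | X=x) = (1 − ρ²)·σ_Y².
Var(Y | X=3.9) = (3.7)²·(1 − (0.22)²) = 13.69·0.9516 = 13.0274.

13.0274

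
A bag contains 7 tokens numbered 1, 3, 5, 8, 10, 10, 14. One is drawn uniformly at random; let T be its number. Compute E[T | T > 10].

P(T > 10) = 1/7.
Σ over the event: 14·1/7 = 2.
E[T | T > 10] = (2) / (1/7) = 14.

14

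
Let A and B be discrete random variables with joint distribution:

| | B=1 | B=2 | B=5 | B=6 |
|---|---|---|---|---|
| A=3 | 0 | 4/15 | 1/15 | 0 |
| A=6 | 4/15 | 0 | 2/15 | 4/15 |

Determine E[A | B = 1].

P(B = 1) = 4/15.
Σ A·P over the event = 6·(4/15) = 8/5.
E[A | B = 1] = (8/5) / (4/15) = 6.

6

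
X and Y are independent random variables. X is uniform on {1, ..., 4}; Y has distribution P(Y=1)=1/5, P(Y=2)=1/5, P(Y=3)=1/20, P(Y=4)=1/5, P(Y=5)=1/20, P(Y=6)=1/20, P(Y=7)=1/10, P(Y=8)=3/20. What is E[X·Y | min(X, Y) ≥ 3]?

P(min(X, Y) ≥ 3) = 3/10.
Summing XY·P(x,y) over outcomes with min(X, Y) ≥ 3 gives 119/20.
E[X·Y | min(X, Y) ≥ 3] = (119/20) / (3/10) = 119/6.

119/6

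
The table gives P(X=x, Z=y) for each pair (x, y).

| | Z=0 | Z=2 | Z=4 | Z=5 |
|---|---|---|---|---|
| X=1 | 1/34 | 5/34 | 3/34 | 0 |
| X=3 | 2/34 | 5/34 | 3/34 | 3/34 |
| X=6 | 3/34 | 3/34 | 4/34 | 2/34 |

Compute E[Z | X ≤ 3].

59/22

P(X ≤ 3) = 11/17.
Σ Z·P over the event = 0·(1/34) + 2·(5/34) + 4·(3/34) + 0·(2/34) + 2·(5/34) + 4·(3/34) + 5·(3/34) = 59/34.
E[Z | X ≤ 3] = (59/34) / (11/17) = 59/22.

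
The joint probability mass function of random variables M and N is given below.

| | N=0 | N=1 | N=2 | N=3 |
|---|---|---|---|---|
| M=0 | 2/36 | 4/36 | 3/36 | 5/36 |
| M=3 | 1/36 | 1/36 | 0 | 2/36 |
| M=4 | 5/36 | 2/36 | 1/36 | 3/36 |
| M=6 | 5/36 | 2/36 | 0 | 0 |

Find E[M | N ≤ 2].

P(N ≤ 2) = 13/18.
Summing M·P(M=x,N=y) over the conditioning event gives 20/9.
E[M | N ≤ 2] = (20/9) / (13/18) = 40/13.

40/13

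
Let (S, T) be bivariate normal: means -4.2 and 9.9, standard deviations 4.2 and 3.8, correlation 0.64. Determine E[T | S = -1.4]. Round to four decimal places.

For a bivariate normal, E[T | S=x] = μ_T + ρ·(σ_T/σ_S)·(x − μ_S).
E[T | S=-1.4] = 9.9 + (0.64)·(3.8/4.2)·(-1.4 − (-4.2)) = 9.9 + (0.57905)·(2.8) = 11.5213.

11.5213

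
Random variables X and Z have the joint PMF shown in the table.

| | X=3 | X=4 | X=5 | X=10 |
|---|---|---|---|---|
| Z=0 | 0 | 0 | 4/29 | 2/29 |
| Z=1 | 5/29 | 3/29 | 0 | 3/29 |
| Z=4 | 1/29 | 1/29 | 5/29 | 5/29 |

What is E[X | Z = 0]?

P(Z = 0) = 6/29.
Σ X·P over the event = 5·(4/29) + 10·(2/29) = 40/29.
E[X | Z = 0] = (40/29) / (6/29) = 20/3.

20/3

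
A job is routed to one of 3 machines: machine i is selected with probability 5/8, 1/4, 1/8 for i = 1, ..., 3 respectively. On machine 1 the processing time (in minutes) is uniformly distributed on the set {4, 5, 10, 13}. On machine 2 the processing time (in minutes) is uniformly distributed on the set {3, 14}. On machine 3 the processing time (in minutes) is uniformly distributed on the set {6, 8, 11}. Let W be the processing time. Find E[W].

49/6

E[W | machine 1] = (4+5+10+13)/4 = 8.
E[W | machine 2] = (3+14)/2 = 17/2.
E[W | machine 3] = (6+8+11)/3 = 25/3.
E[W] = (5/8)·(8) + (1/4)·(17/2) + (1/8)·(25/3) = 49/6.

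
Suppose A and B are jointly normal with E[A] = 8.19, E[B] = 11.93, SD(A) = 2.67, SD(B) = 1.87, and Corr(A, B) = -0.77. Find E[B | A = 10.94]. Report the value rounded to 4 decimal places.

The regression of B on A has slope ρ·σ_B/σ_A and passes through (μ_A, μ_B).
E[B | A=10.94] = 11.93 + (-0.77)·(1.87/2.67)·(10.94 − (8.19)) = 11.93 + (-0.53929)·(2.75) = 10.4470.

10.4470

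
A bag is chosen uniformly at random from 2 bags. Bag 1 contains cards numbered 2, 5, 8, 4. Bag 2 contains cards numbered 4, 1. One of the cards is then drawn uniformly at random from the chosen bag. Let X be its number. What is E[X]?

E[X | bag 1] = (2+5+8+4)/4 = 19/4.
E[X | bag 2] = (4+1)/2 = 5/2.
E[X] = (1/2)·(19/4) + (1/2)·(5/2) = 29/8.

29/8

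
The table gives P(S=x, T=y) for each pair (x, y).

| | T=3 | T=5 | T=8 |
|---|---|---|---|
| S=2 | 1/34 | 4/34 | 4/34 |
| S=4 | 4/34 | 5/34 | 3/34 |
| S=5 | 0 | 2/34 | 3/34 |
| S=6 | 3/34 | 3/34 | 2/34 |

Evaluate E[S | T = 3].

9/2

P(T = 3) = 4/17.
Σ S·P over the event = 2·(1/34) + 4·(4/34) + 6·(3/34) = 18/17.
E[S | T = 3] = (18/17) / (4/17) = 9/2.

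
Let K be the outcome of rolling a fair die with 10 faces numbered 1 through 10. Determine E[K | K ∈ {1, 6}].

P(K ∈ {1, 6}) = 1/5.
Σ over the event: 1·1/10 + 6·1/10 = 7/10.
E[K | K ∈ {1, 6}] = (7/10) / (1/5) = 7/2.

7/2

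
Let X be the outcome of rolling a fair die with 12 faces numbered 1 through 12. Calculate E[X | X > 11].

Given X > 11, X is equally likely to be any of {12}.
E[X | X > 11] = (12) / 1 = 12.

12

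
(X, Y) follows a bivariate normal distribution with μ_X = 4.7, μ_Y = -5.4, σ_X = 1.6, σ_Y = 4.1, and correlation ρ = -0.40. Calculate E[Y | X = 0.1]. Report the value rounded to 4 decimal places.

-0.6850

For a bivariate normal, E[Y | X=x] = μ_Y + ρ·(σ_Y/σ_X)·(x − μ_X).
E[Y | X=0.1] = -5.4 + (-0.40)·(4.1/1.6)·(0.1 − (4.7)) = -5.4 + (-1.025)·(-4.6) = -0.6850.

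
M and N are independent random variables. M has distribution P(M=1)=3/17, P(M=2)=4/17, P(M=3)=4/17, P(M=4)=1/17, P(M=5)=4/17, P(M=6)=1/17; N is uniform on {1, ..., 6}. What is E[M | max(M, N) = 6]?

P(max(M, N) = 6) = 11/51.
Summing M·P(x,y) over outcomes with max(M, N) = 6 gives 83/102.
E[M | max(M, N) = 6] = (83/102) / (11/51) = 83/22.

83/22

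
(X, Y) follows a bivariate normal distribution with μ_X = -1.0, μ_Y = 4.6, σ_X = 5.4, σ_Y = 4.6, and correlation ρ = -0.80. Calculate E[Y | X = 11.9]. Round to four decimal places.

-4.1911

The regression of Y on X has slope ρ·σ_Y/σ_X and passes through (μ_X, μ_Y).
E[Y | X=11.9] = 4.6 + (-0.80)·(4.6/5.4)·(11.9 − (-1.0)) = 4.6 + (-0.68148)·(12.9) = -4.1911.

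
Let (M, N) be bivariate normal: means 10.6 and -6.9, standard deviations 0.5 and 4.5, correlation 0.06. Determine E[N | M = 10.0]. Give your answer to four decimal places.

E[N | M=x] = μ_N + ρ(σ_N/σ_M)(x − μ_M) for jointly normal variables.
E[N | M=10.0] = -6.9 + (0.06)·(4.5/0.5)·(10.0 − (10.6)) = -6.9 + (0.54)·(-0.6) = -7.2240.

-7.2240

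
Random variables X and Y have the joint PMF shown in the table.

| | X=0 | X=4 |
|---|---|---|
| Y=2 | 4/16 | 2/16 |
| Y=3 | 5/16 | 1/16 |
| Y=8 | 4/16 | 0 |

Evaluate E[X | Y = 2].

4/3

P(Y = 2) = 3/8.
Σ X·P over the event = 0·(4/16) + 4·(2/16) = 1/2.
E[X | Y = 2] = (1/2) / (3/8) = 4/3.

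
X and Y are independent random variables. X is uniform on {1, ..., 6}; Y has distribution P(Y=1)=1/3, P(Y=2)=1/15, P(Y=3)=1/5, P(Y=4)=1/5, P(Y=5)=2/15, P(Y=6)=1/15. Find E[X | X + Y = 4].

20/9

P(X + Y = 4) = 1/10.
Summing X·P(x,y) over outcomes with X + Y = 4 gives 2/9.
E[X | X + Y = 4] = (2/9) / (1/10) = 20/9.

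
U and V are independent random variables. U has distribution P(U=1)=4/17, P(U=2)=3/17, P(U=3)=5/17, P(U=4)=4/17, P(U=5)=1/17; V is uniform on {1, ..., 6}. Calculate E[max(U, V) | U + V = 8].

64/13

P(U + V = 8) = 13/102.
Summing max(U,V)·P(x,y) over outcomes with U + V = 8 gives 32/51.
E[max(U, V) | U + V = 8] = (32/51) / (13/102) = 64/13.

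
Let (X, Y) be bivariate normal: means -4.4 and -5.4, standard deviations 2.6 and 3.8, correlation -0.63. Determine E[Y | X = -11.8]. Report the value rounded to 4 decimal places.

1.4137

E[Y | X=x] = μ_Y + ρ(σ_Y/σ_X)(x − μ_X) for jointly normal variables.
E[Y | X=-11.8] = -5.4 + (-0.63)·(3.8/2.6)·(-11.8 − (-4.4)) = -5.4 + (-0.92077)·(-7.4) = 1.4137.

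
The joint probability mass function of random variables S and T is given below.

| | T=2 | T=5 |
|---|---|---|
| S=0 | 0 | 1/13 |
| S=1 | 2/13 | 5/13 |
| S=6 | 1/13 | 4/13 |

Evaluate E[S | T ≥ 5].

P(T ≥ 5) = 10/13.
Σ S·P over the event = 0·(1/13) + 1·(5/13) + 6·(4/13) = 29/13.
E[S | T ≥ 5] = (29/13) / (10/13) = 29/10.

29/10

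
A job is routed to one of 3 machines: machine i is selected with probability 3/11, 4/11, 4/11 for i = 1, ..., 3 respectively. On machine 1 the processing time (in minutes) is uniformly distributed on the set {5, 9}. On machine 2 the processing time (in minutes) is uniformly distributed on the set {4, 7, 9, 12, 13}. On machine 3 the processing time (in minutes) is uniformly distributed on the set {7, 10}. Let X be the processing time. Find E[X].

91/11

E[X | machine 1] = (5+9)/2 = 7.
E[X | machine 2] = (4+7+9+12+13)/5 = 9.
E[X | machine 3] = (7+10)/2 = 17/2.
By the law of total expectation,
E[X] = (3/11)·(7) + (4/11)·(9) + (4/11)·(17/2) = 91/11.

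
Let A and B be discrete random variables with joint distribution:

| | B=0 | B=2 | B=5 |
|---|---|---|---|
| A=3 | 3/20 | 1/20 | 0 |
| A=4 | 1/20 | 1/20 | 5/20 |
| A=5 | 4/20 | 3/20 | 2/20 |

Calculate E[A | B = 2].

P(B = 2) = 1/4.
Σ A·P over the event = 3·(1/20) + 4·(1/20) + 5·(3/20) = 11/10.
E[A | B = 2] = (11/10) / (1/4) = 22/5.

22/5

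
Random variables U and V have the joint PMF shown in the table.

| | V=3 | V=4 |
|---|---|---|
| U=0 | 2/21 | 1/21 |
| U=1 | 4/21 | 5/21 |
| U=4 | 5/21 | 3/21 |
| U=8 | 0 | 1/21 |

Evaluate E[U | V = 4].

P(V = 4) = 10/21.
Σ U·P over the event = 0·(1/21) + 1·(5/21) + 4·(3/21) + 8·(1/21) = 25/21.
E[U | V = 4] = (25/21) / (10/21) = 5/2.

5/2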